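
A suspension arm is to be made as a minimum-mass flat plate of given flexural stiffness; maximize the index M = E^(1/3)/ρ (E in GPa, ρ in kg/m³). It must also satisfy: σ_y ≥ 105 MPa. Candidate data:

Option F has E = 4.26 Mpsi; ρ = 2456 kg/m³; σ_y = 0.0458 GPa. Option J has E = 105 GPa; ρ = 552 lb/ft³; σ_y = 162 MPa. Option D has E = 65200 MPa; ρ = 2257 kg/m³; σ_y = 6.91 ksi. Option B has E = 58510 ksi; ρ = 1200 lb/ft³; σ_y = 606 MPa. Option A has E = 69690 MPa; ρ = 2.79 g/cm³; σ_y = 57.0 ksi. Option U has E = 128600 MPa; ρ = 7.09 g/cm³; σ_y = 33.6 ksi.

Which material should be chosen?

Screen on constraints: σ_y ≥ 105 MPa. Survivors: option J, option B, option A, option U.
Normalizing units and computing the index:
  option J: E = 105.0 GPa, ρ = 8842 kg/m³
  option B: E = 403.4 GPa, ρ = 19220 kg/m³
  option A: E = 69.69 GPa, ρ = 2790 kg/m³
  option U: E = 128.6 GPa, ρ = 7090 kg/m³
  option A: M = 1.47×10⁻³
  option U: M = 0.712×10⁻³
  option J: M = 0.534×10⁻³
  option B: M = 0.384×10⁻³
Option A ranks first.

option A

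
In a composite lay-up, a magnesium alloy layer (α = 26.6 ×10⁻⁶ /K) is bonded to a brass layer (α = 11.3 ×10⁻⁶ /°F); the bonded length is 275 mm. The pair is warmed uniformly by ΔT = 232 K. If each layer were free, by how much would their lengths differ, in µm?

brass: α = 11.3×10⁻⁶/°F × 9/5 = 20.3×10⁻⁶/K.
Δα = |26.6 − 20.3|×10⁻⁶/K = 6.26×10⁻⁶/K.
ΔL_mismatch = Δα·L·ΔT = 6.26×10⁻⁶ × 275.0 mm × 232.0 K = 399 µm.

399 µm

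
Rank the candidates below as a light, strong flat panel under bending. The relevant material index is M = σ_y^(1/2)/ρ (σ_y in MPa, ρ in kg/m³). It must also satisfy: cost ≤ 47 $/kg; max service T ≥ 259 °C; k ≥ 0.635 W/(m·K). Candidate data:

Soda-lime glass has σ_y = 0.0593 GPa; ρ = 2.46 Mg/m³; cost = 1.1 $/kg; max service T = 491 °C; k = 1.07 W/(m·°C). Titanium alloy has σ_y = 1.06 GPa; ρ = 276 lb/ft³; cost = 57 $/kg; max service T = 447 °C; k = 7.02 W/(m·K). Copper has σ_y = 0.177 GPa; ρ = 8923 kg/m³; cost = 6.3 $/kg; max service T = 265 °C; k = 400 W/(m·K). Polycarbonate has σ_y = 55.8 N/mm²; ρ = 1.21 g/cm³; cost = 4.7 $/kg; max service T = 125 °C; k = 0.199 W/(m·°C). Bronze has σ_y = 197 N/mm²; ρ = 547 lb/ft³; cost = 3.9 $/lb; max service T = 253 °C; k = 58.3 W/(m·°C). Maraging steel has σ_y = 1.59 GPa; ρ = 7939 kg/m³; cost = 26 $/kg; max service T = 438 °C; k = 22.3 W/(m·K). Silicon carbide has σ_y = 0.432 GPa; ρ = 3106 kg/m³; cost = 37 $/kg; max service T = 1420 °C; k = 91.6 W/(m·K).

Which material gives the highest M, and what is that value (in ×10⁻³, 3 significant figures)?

silicon carbide, M = 6.69×10⁻³

Screen on constraints: cost ≤ 47 $/kg; max service T ≥ 259 °C; k ≥ 0.635 W/(m·K). Survivors: soda-lime glass, copper, maraging steel, silicon carbide.
Normalizing units and computing the index:
  soda-lime glass: σ_y = 59.30 MPa, ρ = 2460 kg/m³
  copper: σ_y = 177.0 MPa, ρ = 8923 kg/m³
  maraging steel: σ_y = 1590 MPa, ρ = 7939 kg/m³
  silicon carbide: σ_y = 432.0 MPa, ρ = 3106 kg/m³
  silicon carbide: M = 6.69×10⁻³
  maraging steel: M = 5.02×10⁻³
  soda-lime glass: M = 3.13×10⁻³
  copper: M = 1.49×10⁻³
Highest index: silicon carbide.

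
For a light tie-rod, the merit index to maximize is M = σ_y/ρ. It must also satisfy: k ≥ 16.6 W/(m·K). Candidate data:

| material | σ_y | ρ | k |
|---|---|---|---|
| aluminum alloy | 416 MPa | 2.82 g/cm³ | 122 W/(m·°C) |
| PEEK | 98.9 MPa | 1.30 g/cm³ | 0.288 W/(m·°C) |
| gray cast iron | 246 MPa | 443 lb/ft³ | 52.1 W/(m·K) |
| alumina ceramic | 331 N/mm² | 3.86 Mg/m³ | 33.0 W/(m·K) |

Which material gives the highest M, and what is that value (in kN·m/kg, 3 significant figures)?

Screen on constraints: k ≥ 16.6 W/(m·K). Survivors: aluminum alloy, gray cast iron, alumina ceramic.
Putting every candidate on a common basis:
  aluminum alloy: σ_y = 416.0 MPa, ρ = 2820 kg/m³
  gray cast iron: σ_y = 246.0 MPa, ρ = 7096 kg/m³
  alumina ceramic: σ_y = 331.0 MPa, ρ = 3860 kg/m³
  aluminum alloy: M = 148 kN·m/kg
  alumina ceramic: M = 85.8 kN·m/kg
  gray cast iron: M = 34.7 kN·m/kg
Aluminum alloy has the largest M.

aluminum alloy, M = 148 kN·m/kg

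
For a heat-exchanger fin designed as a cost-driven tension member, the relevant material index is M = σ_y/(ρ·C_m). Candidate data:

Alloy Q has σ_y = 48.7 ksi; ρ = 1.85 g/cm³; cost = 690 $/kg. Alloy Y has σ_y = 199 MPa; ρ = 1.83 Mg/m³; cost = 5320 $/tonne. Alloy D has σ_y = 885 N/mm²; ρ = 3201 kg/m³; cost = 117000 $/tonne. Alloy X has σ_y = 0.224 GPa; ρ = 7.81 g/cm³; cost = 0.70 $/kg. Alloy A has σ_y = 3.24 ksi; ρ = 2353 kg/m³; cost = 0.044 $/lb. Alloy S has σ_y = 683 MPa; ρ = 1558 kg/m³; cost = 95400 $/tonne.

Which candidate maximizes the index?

alloy A

Convert each candidate to consistent units, then evaluate M:
  alloy Q: σ_y = 335.8 MPa, ρ = 1850 kg/m³, cost = 690.0 $/kg
  alloy Y: σ_y = 199.0 MPa, ρ = 1830 kg/m³, cost = 5.320 $/kg
  alloy D: σ_y = 885.0 MPa, ρ = 3201 kg/m³, cost = 117.0 $/kg
  alloy X: σ_y = 224.0 MPa, ρ = 7810 kg/m³, cost = 0.7000 $/kg
  alloy A: σ_y = 22.34 MPa, ρ = 2353 kg/m³, cost = 0.09700 $/kg
  alloy S: σ_y = 683.0 MPa, ρ = 1558 kg/m³, cost = 95.40 $/kg
  alloy A: M = 97.9 kN·m per $
  alloy X: M = 41.0 kN·m per $
  alloy Y: M = 20.4 kN·m per $
  alloy S: M = 4.60 kN·m per $
  alloy D: M = 2.36 kN·m per $
  alloy Q: M = 0.263 kN·m per $
Highest index: alloy A.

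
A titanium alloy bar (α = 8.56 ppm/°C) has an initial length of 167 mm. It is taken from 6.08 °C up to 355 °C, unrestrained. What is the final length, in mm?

ΔT = 355 − 6.08 = 348.9 K.
ΔL = α·L₀·ΔT = 8.56×10⁻⁶ × 167 mm × 348.9 K = 0.499 mm.
L = L₀ + ΔL = 167 + 0.499 = 167.50 mm.

167.50 mm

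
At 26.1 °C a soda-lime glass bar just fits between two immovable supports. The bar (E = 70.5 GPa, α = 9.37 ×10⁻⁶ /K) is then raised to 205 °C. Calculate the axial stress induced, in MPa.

ΔT = 178.9 K. Constrained thermal stress σ = E·α·ΔT = 70.50×10³ MPa × 9.37×10⁻⁶ × 178.9 = 118 MPa (compressive).

118 MPa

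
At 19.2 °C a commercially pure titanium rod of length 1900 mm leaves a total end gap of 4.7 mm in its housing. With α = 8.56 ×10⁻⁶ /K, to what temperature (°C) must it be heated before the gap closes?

308 °C

α·L₀·ΔT = 4.7 mm ⇒ ΔT = 4.7 / (8.56×10⁻⁶ × 1900.0) = 289.0 K.
T = 19.2 + 289.0 = 308.2 °C.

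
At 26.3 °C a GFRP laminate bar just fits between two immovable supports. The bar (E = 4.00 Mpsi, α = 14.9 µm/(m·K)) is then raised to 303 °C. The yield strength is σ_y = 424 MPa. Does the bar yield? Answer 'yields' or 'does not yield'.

does not yield

E = 4.00 Mpsi = 27.58 GPa.
ΔT = 276.7 K. Constrained thermal stress σ = E·α·ΔT = 27.58×10³ MPa × 14.9×10⁻⁶ × 276.7 = 114 MPa (compressive).
Compare to σ_y = 424 MPa: σ < σ_y, so it does not yield.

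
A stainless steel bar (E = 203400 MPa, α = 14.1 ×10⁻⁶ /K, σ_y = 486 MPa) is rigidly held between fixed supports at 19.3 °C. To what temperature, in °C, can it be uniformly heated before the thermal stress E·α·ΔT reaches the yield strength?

189 °C

E = 203400 MPa = 203.4 GPa.
E·α·ΔT = 486.0 MPa ⇒ ΔT = 486.0 / (203.4×10³ × 14.1×10⁻⁶) = 169.5 K.
T = 19.3 + 169.5 = 188.8 °C.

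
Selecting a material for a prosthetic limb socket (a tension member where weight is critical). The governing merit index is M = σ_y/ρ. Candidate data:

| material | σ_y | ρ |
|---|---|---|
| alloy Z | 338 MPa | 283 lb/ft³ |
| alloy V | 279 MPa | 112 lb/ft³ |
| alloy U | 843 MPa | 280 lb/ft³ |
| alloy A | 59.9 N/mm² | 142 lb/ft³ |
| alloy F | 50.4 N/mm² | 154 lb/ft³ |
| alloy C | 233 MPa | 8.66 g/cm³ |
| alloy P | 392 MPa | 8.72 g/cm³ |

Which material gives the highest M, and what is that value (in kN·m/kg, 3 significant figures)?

alloy U, M = 188 kN·m/kg

Putting every candidate on a common basis:
  alloy Z: σ_y = 338.0 MPa, ρ = 4533 kg/m³
  alloy V: σ_y = 279.0 MPa, ρ = 1794 kg/m³
  alloy U: σ_y = 843.0 MPa, ρ = 4485 kg/m³
  alloy A: σ_y = 59.90 MPa, ρ = 2275 kg/m³
  alloy F: σ_y = 50.40 MPa, ρ = 2467 kg/m³
  alloy C: σ_y = 233.0 MPa, ρ = 8660 kg/m³
  alloy P: σ_y = 392.0 MPa, ρ = 8720 kg/m³
  alloy U: M = 188 kN·m/kg
  alloy V: M = 156 kN·m/kg
  alloy Z: M = 74.6 kN·m/kg
  alloy P: M = 45.0 kN·m/kg
  alloy C: M = 26.9 kN·m/kg
  alloy A: M = 26.3 kN·m/kg
  alloy F: M = 20.4 kN·m/kg
Alloy U ranks first.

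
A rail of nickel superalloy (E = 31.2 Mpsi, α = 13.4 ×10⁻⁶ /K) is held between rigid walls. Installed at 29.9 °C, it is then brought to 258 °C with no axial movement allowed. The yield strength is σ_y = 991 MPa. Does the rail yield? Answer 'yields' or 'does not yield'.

E = 31.2 Mpsi = 215.1 GPa.
ΔT = 228.1 K. Constrained thermal stress σ = E·α·ΔT = 215.1×10³ MPa × 13.4×10⁻⁶ × 228.1 = 658 MPa (compressive).
Compare to σ_y = 991 MPa: σ < σ_y, so it does not yield.

does not yield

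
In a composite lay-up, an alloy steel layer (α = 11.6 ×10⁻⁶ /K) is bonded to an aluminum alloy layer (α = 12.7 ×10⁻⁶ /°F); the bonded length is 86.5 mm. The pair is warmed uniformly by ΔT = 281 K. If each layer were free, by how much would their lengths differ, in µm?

274 µm

aluminum alloy: α = 12.7×10⁻⁶/°F × 9/5 = 22.9×10⁻⁶/K.
Δα = |11.6 − 22.9|×10⁻⁶/K = 11.3×10⁻⁶/K.
ΔL_mismatch = Δα·L·ΔT = 11.3×10⁻⁶ × 86.5 mm × 281.0 K = 274 µm.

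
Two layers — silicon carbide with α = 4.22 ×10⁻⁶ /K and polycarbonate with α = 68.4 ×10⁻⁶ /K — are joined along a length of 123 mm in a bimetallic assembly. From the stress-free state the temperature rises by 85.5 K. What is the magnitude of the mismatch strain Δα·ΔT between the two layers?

5.49×10⁻³

Δα = |4.22 − 68.4|×10⁻⁶/K = 64.2×10⁻⁶/K.
Mismatch strain = Δα·ΔT = 64.2×10⁻⁶ × 85.5 = 5.49×10⁻³.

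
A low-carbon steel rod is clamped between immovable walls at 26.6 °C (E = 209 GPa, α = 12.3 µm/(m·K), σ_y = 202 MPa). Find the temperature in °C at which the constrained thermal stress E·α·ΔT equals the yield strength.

105 °C

E·α·ΔT = 202.0 MPa ⇒ ΔT = 202.0 / (209.0×10³ × 12.3×10⁻⁶) = 78.58 K.
T = 26.6 + 78.58 = 105.2 °C.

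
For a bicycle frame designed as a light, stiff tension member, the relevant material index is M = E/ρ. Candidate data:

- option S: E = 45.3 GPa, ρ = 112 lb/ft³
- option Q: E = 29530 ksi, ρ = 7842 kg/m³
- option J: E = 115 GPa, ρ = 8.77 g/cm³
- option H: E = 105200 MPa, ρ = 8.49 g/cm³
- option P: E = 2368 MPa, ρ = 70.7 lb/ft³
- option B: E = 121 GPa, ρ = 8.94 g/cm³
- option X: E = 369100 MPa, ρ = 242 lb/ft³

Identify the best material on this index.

In SI units:
  option S: E = 45.30 GPa, ρ = 1794 kg/m³
  option Q: E = 203.6 GPa, ρ = 7842 kg/m³
  option J: E = 115.0 GPa, ρ = 8770 kg/m³
  option H: E = 105.2 GPa, ρ = 8490 kg/m³
  option P: E = 2.368 GPa, ρ = 1133 kg/m³
  option B: E = 121.0 GPa, ρ = 8940 kg/m³
  option X: E = 369.1 GPa, ρ = 3876 kg/m³
  option X: M = 95.2 MN·m/kg
  option Q: M = 26.0 MN·m/kg
  option S: M = 25.2 MN·m/kg
  option B: M = 13.5 MN·m/kg
  option J: M = 13.1 MN·m/kg
  option H: M = 12.4 MN·m/kg
  option P: M = 2.09 MN·m/kg
Highest index: option X.

option X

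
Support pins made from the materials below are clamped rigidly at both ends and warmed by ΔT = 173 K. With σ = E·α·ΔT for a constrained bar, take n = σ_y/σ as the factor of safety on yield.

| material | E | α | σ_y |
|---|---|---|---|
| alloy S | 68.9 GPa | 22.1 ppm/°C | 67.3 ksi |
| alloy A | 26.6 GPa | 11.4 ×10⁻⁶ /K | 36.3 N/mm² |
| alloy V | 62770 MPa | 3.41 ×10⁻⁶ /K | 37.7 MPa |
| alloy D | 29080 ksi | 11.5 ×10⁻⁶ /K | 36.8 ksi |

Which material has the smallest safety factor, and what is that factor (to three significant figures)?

With everything in SI (GPa, ×10⁻⁶/K, MPa):
  alloy S: E = 68.90, α = 22.1, σ_y = 464.0 → σ = 263 MPa, n = 1.76
  alloy A: E = 26.60, α = 11.4, σ_y = 36.30 → σ = 52.5 MPa, n = 0.692
  alloy V: E = 62.77, α = 3.41, σ_y = 37.70 → σ = 37.0 MPa, n = 1.02
  alloy D: E = 200.5, α = 11.5, σ_y = 253.7 → σ = 399 MPa, n = 0.636
The minimum is alloy D at n = 0.636.

alloy D, n = 0.636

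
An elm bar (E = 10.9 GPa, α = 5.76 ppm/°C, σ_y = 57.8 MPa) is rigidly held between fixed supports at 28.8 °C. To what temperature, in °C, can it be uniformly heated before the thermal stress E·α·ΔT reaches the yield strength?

949 °C

E·α·ΔT = 57.80 MPa ⇒ ΔT = 57.80 / (10.90×10³ × 5.76×10⁻⁶) = 920.6 K.
T = 28.8 + 920.6 = 949.4 °C.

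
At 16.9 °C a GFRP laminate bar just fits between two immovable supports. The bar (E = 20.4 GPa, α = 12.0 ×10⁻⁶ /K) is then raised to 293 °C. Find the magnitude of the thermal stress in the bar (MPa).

ΔT = 276.1 K. Constrained thermal stress σ = E·α·ΔT = 20.40×10³ MPa × 12.0×10⁻⁶ × 276.1 = 67.6 MPa (compressive).

67.6 MPa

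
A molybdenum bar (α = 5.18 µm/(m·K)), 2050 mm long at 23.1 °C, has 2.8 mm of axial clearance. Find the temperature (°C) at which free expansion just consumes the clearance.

287 °C

α·L₀·ΔT = 2.8 mm ⇒ ΔT = 2.8 / (5.18×10⁻⁶ × 2050.0) = 263.7 K.
T = 23.1 + 263.7 = 286.8 °C.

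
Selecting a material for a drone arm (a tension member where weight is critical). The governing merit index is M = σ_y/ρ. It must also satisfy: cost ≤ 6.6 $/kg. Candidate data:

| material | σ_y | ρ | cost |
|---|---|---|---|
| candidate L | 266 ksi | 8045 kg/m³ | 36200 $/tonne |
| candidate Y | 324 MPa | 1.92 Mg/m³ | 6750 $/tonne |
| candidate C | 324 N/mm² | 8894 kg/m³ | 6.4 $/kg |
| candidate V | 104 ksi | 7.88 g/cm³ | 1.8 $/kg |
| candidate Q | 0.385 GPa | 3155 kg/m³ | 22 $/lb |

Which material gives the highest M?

Screen on constraints: cost ≤ 6.6 $/kg. Survivors: candidate C, candidate V.
Normalizing units and computing the index:
  candidate C: σ_y = 324.0 MPa, ρ = 8894 kg/m³
  candidate V: σ_y = 717.1 MPa, ρ = 7880 kg/m³
  candidate V: M = 91.0 kN·m/kg
  candidate C: M = 36.4 kN·m/kg
Highest index: candidate V.

candidate V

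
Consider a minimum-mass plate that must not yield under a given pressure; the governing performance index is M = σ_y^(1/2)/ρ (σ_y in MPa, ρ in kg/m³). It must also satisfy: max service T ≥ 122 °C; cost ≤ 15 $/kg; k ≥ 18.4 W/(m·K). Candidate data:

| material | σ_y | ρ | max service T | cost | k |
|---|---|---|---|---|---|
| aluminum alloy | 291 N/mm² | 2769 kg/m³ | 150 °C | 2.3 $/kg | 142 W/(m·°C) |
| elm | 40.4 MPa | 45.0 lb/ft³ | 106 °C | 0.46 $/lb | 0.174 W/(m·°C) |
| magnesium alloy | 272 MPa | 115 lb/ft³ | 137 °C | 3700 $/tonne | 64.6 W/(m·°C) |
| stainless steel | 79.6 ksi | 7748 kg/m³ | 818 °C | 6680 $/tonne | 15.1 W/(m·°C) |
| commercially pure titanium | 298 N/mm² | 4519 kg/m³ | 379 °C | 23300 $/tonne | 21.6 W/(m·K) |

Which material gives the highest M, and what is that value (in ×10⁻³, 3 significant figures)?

magnesium alloy, M = 8.95×10⁻³

Screen on constraints: max service T ≥ 122 °C; cost ≤ 15 $/kg; k ≥ 18.4 W/(m·K). Survivors: aluminum alloy, magnesium alloy.
After converting to SI:
  aluminum alloy: σ_y = 291.0 MPa, ρ = 2769 kg/m³
  magnesium alloy: σ_y = 272.0 MPa, ρ = 1842 kg/m³
  magnesium alloy: M = 8.95×10⁻³
  aluminum alloy: M = 6.16×10⁻³
Highest index: magnesium alloy.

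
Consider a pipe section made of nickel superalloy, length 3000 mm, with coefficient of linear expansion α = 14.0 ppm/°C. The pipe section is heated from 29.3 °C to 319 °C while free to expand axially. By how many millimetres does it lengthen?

12.2 mm

ΔT = 319 − 29.3 = 289.7 K.
ΔL = α·L₀·ΔT = 14.0×10⁻⁶ × 3000 mm × 289.7 K = 12.2 mm.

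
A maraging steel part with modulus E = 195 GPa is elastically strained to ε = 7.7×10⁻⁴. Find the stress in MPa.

σ = E·ε = 195000 MPa × 7.7×10⁻⁴ = 150 MPa.

150 MPa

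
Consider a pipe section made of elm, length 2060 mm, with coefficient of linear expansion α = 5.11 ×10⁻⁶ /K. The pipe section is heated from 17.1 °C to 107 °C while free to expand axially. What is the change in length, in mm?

0.946 mm

ΔT = 107 − 17.1 = 89.90 K.
ΔL = α·L₀·ΔT = 5.11×10⁻⁶ × 2060 mm × 89.90 K = 0.946 mm.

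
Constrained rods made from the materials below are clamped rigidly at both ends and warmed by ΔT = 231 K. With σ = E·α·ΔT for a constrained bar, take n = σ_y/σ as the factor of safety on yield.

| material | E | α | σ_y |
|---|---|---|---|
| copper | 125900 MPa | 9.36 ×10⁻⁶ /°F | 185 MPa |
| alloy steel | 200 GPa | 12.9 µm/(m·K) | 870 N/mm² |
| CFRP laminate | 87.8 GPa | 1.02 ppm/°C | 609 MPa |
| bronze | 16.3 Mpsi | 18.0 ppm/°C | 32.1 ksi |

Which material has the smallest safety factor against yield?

Per material, after unit conversion:
  copper: E = 125.9, α = 16.8, σ_y = 185.0 → σ = 490 MPa, n = 0.378
  alloy steel: E = 200.0, α = 12.9, σ_y = 870.0 → σ = 596 MPa, n = 1.46
  CFRP laminate: E = 87.80, α = 1.02, σ_y = 609.0 → σ = 20.7 MPa, n = 29.4
  bronze: E = 112.4, α = 18.0, σ_y = 221.3 → σ = 467 MPa, n = 0.474
Smallest n: copper with n = 0.378.

copper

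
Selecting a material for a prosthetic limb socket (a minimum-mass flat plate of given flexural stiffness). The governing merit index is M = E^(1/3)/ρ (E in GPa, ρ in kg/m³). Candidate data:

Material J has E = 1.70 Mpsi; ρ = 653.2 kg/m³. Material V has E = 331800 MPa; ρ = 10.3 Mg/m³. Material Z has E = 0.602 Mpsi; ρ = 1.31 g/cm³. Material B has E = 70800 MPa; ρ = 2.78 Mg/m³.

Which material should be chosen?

material J

After converting to SI:
  material J: E = 11.72 GPa, ρ = 653.2 kg/m³
  material V: E = 331.8 GPa, ρ = 10300 kg/m³
  material Z: E = 4.151 GPa, ρ = 1310 kg/m³
  material B: E = 70.80 GPa, ρ = 2780 kg/m³
  material J: M = 3.48×10⁻³
  material B: M = 1.49×10⁻³
  material Z: M = 1.23×10⁻³
  material V: M = 0.672×10⁻³
Highest index: material J.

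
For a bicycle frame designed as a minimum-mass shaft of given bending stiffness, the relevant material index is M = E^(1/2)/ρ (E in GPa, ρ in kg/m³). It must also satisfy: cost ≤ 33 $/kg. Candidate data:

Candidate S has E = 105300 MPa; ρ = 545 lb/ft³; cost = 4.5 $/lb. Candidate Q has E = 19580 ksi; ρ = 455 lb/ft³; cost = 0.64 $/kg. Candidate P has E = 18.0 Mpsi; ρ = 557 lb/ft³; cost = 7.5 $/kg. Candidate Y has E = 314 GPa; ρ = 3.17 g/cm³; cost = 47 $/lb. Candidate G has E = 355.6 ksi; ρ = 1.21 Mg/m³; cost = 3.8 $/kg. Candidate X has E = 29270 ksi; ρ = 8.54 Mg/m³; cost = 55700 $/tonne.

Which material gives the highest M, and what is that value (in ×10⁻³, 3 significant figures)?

Screen on constraints: cost ≤ 33 $/kg. Survivors: candidate S, candidate Q, candidate P, candidate G.
Convert each candidate to consistent units, then evaluate M:
  candidate S: E = 105.3 GPa, ρ = 8730 kg/m³
  candidate Q: E = 135.0 GPa, ρ = 7288 kg/m³
  candidate P: E = 124.1 GPa, ρ = 8922 kg/m³
  candidate G: E = 2.452 GPa, ρ = 1210 kg/m³
  candidate Q: M = 1.59×10⁻³
  candidate G: M = 1.29×10⁻³
  candidate P: M = 1.25×10⁻³
  candidate S: M = 1.18×10⁻³
The maximum is for candidate Q.

candidate Q, M = 1.59×10⁻³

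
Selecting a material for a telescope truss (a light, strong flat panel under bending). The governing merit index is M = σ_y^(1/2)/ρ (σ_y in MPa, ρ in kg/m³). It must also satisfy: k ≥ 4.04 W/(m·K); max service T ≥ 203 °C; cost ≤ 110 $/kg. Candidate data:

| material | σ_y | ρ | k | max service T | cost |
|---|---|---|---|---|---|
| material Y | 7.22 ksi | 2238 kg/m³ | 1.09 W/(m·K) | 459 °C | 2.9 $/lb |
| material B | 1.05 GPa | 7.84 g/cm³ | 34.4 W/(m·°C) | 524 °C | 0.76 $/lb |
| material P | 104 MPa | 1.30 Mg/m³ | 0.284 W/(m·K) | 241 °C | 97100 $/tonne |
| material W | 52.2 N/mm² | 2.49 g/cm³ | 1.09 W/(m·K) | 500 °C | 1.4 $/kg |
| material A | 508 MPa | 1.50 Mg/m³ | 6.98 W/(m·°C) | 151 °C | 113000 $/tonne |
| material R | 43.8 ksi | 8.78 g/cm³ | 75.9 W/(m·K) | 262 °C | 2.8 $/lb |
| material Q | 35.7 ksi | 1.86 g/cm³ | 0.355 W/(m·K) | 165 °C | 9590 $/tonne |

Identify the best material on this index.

Screen on constraints: k ≥ 4.04 W/(m·K); max service T ≥ 203 °C; cost ≤ 110 $/kg. Survivors: material B, material R.
Putting every candidate on a common basis:
  material B: σ_y = 1050 MPa, ρ = 7840 kg/m³
  material R: σ_y = 302.0 MPa, ρ = 8780 kg/m³
  material B: M = 4.13×10⁻³
  material R: M = 1.98×10⁻³
Material B ranks first.

material B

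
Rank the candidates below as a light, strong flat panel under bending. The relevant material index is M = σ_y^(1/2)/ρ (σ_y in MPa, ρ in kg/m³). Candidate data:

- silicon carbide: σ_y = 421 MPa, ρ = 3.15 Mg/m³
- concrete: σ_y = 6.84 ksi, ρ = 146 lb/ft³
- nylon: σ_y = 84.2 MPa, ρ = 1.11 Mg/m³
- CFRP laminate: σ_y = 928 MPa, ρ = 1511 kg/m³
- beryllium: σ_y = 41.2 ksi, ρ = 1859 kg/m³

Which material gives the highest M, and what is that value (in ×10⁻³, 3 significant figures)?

Convert each candidate to consistent units, then evaluate M:
  silicon carbide: σ_y = 421.0 MPa, ρ = 3150 kg/m³
  concrete: σ_y = 47.16 MPa, ρ = 2339 kg/m³
  nylon: σ_y = 84.20 MPa, ρ = 1110 kg/m³
  CFRP laminate: σ_y = 928.0 MPa, ρ = 1511 kg/m³
  beryllium: σ_y = 284.1 MPa, ρ = 1859 kg/m³
  CFRP laminate: M = 20.2×10⁻³
  beryllium: M = 9.07×10⁻³
  nylon: M = 8.27×10⁻³
  silicon carbide: M = 6.51×10⁻³
  concrete: M = 2.94×10⁻³
The maximum is for CFRP laminate.

CFRP laminate, M = 20.2×10⁻³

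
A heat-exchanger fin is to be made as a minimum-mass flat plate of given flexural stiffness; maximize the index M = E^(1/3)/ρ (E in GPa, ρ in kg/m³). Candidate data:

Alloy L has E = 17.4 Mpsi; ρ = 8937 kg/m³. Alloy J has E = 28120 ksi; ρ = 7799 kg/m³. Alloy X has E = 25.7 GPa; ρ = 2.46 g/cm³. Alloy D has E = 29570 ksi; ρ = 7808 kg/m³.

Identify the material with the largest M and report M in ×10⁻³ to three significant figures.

Convert each candidate to consistent units, then evaluate M:
  alloy L: E = 120.0 GPa, ρ = 8937 kg/m³
  alloy J: E = 193.9 GPa, ρ = 7799 kg/m³
  alloy X: E = 25.70 GPa, ρ = 2460 kg/m³
  alloy D: E = 203.9 GPa, ρ = 7808 kg/m³
  alloy X: M = 1.20×10⁻³
  alloy D: M = 0.754×10⁻³
  alloy J: M = 0.742×10⁻³
  alloy L: M = 0.552×10⁻³
The maximum is for alloy X.

alloy X, M = 1.20×10⁻³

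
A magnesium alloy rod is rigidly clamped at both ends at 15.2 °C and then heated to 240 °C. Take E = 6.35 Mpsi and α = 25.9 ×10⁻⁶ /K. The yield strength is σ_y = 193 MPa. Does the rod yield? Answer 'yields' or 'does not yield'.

E = 6.35 Mpsi = 43.78 GPa.
ΔT = 224.8 K. Constrained thermal stress σ = E·α·ΔT = 43.78×10³ MPa × 25.9×10⁻⁶ × 224.8 = 255 MPa (compressive).
Compare to σ_y = 193 MPa: σ ≥ σ_y, so it yields.

yields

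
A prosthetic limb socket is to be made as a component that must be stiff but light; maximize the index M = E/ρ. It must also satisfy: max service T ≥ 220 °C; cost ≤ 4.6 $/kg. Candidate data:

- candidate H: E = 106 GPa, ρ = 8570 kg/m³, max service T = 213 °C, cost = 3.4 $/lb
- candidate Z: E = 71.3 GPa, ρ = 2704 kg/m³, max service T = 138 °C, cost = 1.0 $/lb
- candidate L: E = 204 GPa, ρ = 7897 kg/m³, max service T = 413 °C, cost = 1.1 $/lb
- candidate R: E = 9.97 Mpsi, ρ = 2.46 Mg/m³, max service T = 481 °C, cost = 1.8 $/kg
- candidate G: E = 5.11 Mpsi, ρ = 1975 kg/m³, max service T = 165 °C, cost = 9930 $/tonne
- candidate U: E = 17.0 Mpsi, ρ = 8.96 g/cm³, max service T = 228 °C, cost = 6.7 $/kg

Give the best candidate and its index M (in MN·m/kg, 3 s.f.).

candidate R, M = 27.9 MN·m/kg

Screen on constraints: max service T ≥ 220 °C; cost ≤ 4.6 $/kg. Survivors: candidate L, candidate R.
Putting every candidate on a common basis:
  candidate L: E = 204.0 GPa, ρ = 7897 kg/m³
  candidate R: E = 68.74 GPa, ρ = 2460 kg/m³
  candidate R: M = 27.9 MN·m/kg
  candidate L: M = 25.8 MN·m/kg
The maximum is for candidate R.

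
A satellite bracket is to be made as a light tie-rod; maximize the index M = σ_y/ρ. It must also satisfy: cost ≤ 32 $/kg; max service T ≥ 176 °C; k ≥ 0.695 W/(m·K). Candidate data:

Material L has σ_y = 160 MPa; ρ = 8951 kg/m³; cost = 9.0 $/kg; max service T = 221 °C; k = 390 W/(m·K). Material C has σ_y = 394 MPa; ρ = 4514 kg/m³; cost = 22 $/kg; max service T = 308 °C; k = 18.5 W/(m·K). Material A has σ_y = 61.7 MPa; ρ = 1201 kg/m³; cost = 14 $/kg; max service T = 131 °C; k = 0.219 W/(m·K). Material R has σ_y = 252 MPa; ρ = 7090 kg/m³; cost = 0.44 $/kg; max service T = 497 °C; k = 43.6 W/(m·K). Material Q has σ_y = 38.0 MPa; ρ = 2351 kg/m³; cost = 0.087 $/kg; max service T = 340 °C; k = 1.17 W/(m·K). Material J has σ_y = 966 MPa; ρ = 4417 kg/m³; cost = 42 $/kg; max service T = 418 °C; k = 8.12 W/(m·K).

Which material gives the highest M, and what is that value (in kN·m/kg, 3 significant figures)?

material C, M = 87.3 kN·m/kg

Screen on constraints: cost ≤ 32 $/kg; max service T ≥ 176 °C; k ≥ 0.695 W/(m·K). Survivors: material L, material C, material R, material Q.
Per-candidate index values:
  material C: M = 87.3 kN·m/kg
  material R: M = 35.5 kN·m/kg
  material L: M = 17.9 kN·m/kg
  material Q: M = 16.2 kN·m/kg
Highest index: material C.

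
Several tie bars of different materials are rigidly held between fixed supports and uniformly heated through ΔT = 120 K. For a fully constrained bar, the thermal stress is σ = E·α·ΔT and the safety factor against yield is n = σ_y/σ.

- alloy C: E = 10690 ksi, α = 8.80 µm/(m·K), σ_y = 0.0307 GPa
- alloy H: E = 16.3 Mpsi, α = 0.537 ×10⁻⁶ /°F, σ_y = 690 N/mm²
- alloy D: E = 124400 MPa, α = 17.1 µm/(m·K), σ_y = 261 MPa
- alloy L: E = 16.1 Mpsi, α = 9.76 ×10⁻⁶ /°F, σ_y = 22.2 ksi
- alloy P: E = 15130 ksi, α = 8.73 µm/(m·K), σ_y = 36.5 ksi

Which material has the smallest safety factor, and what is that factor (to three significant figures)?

Converting E to GPa, α to ×10⁻⁶/K, σ_y to MPa, then σ and n for each:
  alloy C: E = 73.70, α = 8.80, σ_y = 30.70 → σ = 77.8 MPa, n = 0.394
  alloy H: E = 112.4, α = 0.967, σ_y = 690.0 → σ = 13.0 MPa, n = 52.9
  alloy D: E = 124.4, α = 17.1, σ_y = 261.0 → σ = 255 MPa, n = 1.02
  alloy L: E = 111.0, α = 17.6, σ_y = 153.1 → σ = 234 MPa, n = 0.654
  alloy P: E = 104.3, α = 8.73, σ_y = 251.7 → σ = 109 MPa, n = 2.30
The minimum is alloy C at n = 0.394.

alloy C, n = 0.394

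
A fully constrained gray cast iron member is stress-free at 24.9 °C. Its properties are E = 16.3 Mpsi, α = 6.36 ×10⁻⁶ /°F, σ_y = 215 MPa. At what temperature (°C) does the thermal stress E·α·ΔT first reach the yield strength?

192 °C

E = 16.3 Mpsi = 112.4 GPa.
α = 6.36×10⁻⁶/°F × 9/5 = 11.4×10⁻⁶/K.
E·α·ΔT = 215.0 MPa ⇒ ΔT = 215.0 / (112.4×10³ × 11.4×10⁻⁶) = 167.1 K.
T = 24.9 + 167.1 = 192.0 °C.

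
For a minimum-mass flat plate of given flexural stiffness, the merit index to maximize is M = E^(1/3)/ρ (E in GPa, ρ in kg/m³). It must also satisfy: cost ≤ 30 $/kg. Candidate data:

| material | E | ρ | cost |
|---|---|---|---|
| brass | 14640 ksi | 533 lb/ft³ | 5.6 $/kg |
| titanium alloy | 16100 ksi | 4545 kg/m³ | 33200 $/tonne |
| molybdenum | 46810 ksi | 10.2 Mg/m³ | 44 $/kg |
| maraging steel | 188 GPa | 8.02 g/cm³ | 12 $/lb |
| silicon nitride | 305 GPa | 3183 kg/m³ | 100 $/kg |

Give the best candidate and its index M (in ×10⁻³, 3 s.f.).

maraging steel, M = 0.714×10⁻³

Screen on constraints: cost ≤ 30 $/kg. Survivors: brass, maraging steel.
In SI units:
  brass: E = 100.9 GPa, ρ = 8538 kg/m³
  maraging steel: E = 188.0 GPa, ρ = 8020 kg/m³
  maraging steel: M = 0.714×10⁻³
  brass: M = 0.545×10⁻³
The maximum is for maraging steel.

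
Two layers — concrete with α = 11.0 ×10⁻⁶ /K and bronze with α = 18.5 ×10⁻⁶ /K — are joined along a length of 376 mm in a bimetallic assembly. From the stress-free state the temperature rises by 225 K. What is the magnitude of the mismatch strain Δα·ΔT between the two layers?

1.69×10⁻³

Δα = |11.0 − 18.5|×10⁻⁶/K = 7.50×10⁻⁶/K.
Mismatch strain = Δα·ΔT = 7.50×10⁻⁶ × 225.0 = 1.69×10⁻³.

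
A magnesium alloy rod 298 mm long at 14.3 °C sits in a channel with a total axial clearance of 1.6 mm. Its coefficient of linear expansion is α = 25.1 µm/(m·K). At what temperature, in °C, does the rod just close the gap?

α·L₀·ΔT = 1.6 mm ⇒ ΔT = 1.6 / (25.1×10⁻⁶ × 298.0) = 213.9 K.
T = 14.3 + 213.9 = 228.2 °C.

228 °C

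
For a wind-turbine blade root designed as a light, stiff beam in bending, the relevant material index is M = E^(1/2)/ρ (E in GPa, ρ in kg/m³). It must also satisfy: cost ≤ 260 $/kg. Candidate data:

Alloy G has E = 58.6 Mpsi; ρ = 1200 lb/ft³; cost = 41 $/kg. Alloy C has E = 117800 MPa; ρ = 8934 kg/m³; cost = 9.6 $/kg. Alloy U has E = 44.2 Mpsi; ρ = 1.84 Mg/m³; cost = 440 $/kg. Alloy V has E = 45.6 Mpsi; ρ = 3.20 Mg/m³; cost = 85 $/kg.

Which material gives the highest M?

alloy V

Screen on constraints: cost ≤ 260 $/kg. Survivors: alloy G, alloy C, alloy V.
Putting every candidate on a common basis:
  alloy G: E = 404.0 GPa, ρ = 19220 kg/m³
  alloy C: E = 117.8 GPa, ρ = 8934 kg/m³
  alloy V: E = 314.4 GPa, ρ = 3200 kg/m³
  alloy V: M = 5.54×10⁻³
  alloy C: M = 1.21×10⁻³
  alloy G: M = 1.05×10⁻³
Alloy V ranks first.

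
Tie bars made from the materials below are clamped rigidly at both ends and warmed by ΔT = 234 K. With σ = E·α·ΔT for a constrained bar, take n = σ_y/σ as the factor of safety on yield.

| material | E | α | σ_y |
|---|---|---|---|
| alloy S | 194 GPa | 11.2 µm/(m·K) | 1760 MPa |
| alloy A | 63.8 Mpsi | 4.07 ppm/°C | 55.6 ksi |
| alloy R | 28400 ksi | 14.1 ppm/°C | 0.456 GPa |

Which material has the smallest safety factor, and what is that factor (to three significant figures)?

Converting E to GPa, α to ×10⁻⁶/K, σ_y to MPa, then σ and n for each:
  alloy S: E = 194.0, α = 11.2, σ_y = 1760 → σ = 508 MPa, n = 3.46
  alloy A: E = 439.9, α = 4.07, σ_y = 383.3 → σ = 419 MPa, n = 0.915
  alloy R: E = 195.8, α = 14.1, σ_y = 456.0 → σ = 646 MPa, n = 0.706
Alloy R has the lowest safety factor, n = 0.706.

alloy R, n = 0.706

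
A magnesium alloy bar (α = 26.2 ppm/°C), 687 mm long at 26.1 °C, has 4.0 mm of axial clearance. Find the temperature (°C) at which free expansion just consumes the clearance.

α·L₀·ΔT = 4.0 mm ⇒ ΔT = 4.0 / (26.2×10⁻⁶ × 687.0) = 222.2 K.
T = 26.1 + 222.2 = 248.3 °C.

248 °C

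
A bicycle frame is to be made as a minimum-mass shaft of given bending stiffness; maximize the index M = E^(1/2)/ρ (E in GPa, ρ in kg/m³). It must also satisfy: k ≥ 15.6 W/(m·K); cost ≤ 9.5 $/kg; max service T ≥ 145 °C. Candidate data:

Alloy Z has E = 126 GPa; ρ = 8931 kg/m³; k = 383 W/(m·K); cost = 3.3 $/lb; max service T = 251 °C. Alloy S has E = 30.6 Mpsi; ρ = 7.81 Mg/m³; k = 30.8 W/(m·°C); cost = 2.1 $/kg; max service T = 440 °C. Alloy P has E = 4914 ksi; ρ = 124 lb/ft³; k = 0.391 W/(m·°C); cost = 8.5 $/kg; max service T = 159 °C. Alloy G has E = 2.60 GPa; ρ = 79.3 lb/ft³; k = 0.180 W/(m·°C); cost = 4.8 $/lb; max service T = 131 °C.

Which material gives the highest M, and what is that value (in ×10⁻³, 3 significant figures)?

Screen on constraints: k ≥ 15.6 W/(m·K); cost ≤ 9.5 $/kg; max service T ≥ 145 °C. Survivors: alloy Z, alloy S.
Convert each candidate to consistent units, then evaluate M:
  alloy Z: E = 126.0 GPa, ρ = 8931 kg/m³
  alloy S: E = 211.0 GPa, ρ = 7810 kg/m³
  alloy S: M = 1.86×10⁻³
  alloy Z: M = 1.26×10⁻³
Highest index: alloy S.

alloy S, M = 1.86×10⁻³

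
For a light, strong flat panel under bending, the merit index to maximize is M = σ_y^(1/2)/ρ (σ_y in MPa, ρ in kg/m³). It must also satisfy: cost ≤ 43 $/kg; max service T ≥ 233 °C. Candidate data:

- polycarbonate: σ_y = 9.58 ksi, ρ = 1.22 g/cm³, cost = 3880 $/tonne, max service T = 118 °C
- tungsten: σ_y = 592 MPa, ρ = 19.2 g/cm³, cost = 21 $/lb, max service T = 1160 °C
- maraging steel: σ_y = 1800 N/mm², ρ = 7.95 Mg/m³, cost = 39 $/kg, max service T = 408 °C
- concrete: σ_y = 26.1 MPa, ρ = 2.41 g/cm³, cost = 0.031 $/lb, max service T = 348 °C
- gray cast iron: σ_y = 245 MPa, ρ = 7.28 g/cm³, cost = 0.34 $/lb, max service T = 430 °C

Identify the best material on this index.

Screen on constraints: cost ≤ 43 $/kg; max service T ≥ 233 °C. Survivors: maraging steel, concrete, gray cast iron.
After converting to SI:
  maraging steel: σ_y = 1800 MPa, ρ = 7950 kg/m³
  concrete: σ_y = 26.10 MPa, ρ = 2410 kg/m³
  gray cast iron: σ_y = 245.0 MPa, ρ = 7280 kg/m³
  maraging steel: M = 5.34×10⁻³
  gray cast iron: M = 2.15×10⁻³
  concrete: M = 2.12×10⁻³
Highest index: maraging steel.

maraging steel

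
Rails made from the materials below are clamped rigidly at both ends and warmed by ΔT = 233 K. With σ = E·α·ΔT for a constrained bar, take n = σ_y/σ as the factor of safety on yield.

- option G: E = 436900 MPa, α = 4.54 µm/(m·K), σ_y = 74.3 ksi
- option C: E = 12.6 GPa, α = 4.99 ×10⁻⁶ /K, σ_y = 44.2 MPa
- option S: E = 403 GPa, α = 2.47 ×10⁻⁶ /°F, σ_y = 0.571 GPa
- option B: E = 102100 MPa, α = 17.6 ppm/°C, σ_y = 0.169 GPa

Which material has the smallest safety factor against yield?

Converting E to GPa, α to ×10⁻⁶/K, σ_y to MPa, then σ and n for each:
  option G: E = 436.9, α = 4.54, σ_y = 512.3 → σ = 462 MPa, n = 1.11
  option C: E = 12.60, α = 4.99, σ_y = 44.20 → σ = 14.6 MPa, n = 3.02
  option S: E = 403.0, α = 4.45, σ_y = 571.0 → σ = 417 MPa, n = 1.37
  option B: E = 102.1, α = 17.6, σ_y = 169.0 → σ = 419 MPa, n = 0.404
Option B has the lowest safety factor, n = 0.404.

option B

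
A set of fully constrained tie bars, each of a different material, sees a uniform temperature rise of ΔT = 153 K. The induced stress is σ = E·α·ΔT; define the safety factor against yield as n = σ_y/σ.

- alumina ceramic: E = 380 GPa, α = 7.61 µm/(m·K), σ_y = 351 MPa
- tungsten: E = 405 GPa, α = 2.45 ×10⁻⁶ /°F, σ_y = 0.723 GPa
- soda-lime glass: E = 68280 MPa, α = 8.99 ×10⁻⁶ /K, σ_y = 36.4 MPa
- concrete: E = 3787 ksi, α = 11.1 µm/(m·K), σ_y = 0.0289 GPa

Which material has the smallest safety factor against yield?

With everything in SI (GPa, ×10⁻⁶/K, MPa):
  alumina ceramic: E = 380.0, α = 7.61, σ_y = 351.0 → σ = 442 MPa, n = 0.793
  tungsten: E = 405.0, α = 4.41, σ_y = 723.0 → σ = 273 MPa, n = 2.65
  soda-lime glass: E = 68.28, α = 8.99, σ_y = 36.40 → σ = 93.9 MPa, n = 0.388
  concrete: E = 26.11, α = 11.1, σ_y = 28.90 → σ = 44.3 MPa, n = 0.652
Soda-lime glass has the lowest safety factor, n = 0.388.

soda-lime glass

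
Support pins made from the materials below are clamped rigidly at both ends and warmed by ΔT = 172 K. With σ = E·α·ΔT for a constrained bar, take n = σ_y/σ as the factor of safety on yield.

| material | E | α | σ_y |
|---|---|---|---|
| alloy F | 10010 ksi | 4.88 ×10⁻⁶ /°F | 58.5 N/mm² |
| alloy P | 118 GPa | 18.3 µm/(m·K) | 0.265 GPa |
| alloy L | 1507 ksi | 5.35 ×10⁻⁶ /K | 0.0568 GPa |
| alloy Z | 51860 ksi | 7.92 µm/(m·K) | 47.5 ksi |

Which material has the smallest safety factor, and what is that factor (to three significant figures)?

alloy F, n = 0.561

Converting E to GPa, α to ×10⁻⁶/K, σ_y to MPa, then σ and n for each:
  alloy F: E = 69.02, α = 8.78, σ_y = 58.50 → σ = 104 MPa, n = 0.561
  alloy P: E = 118.0, α = 18.3, σ_y = 265.0 → σ = 371 MPa, n = 0.713
  alloy L: E = 10.39, α = 5.35, σ_y = 56.80 → σ = 9.56 MPa, n = 5.94
  alloy Z: E = 357.6, α = 7.92, σ_y = 327.5 → σ = 487 MPa, n = 0.672
Smallest n: alloy F with n = 0.561.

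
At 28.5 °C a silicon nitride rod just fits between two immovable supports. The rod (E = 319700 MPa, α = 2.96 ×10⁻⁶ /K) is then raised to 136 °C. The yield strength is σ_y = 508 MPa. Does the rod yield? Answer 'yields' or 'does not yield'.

does not yield

E = 319700 MPa = 319.7 GPa.
ΔT = 107.5 K. Constrained thermal stress σ = E·α·ΔT = 319.7×10³ MPa × 2.96×10⁻⁶ × 107.5 = 102 MPa (compressive).
Compare to σ_y = 508 MPa: σ < σ_y, so it does not yield.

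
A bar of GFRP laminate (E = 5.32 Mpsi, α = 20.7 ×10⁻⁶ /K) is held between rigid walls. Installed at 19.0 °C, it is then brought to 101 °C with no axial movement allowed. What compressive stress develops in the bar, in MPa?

62.3 MPa

E = 5.32 Mpsi = 36.68 GPa.
ΔT = 82.00 K. Constrained thermal stress σ = E·α·ΔT = 36.68×10³ MPa × 20.7×10⁻⁶ × 82.00 = 62.3 MPa (compressive).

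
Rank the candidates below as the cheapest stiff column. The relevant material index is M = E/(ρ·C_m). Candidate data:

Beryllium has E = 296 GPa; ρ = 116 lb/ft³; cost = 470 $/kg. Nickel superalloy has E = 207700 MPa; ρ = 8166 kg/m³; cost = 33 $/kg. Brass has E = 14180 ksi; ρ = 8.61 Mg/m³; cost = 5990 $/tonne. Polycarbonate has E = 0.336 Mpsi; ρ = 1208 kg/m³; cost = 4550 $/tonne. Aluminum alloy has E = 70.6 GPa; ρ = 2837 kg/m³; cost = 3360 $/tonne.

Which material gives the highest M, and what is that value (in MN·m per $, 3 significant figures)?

aluminum alloy, M = 7.41 MN·m per $

Convert each candidate to consistent units, then evaluate M:
  beryllium: E = 296.0 GPa, ρ = 1858 kg/m³, cost = 470.0 $/kg
  nickel superalloy: E = 207.7 GPa, ρ = 8166 kg/m³, cost = 33.00 $/kg
  brass: E = 97.77 GPa, ρ = 8610 kg/m³, cost = 5.990 $/kg
  polycarbonate: E = 2.317 GPa, ρ = 1208 kg/m³, cost = 4.550 $/kg
  aluminum alloy: E = 70.60 GPa, ρ = 2837 kg/m³, cost = 3.360 $/kg
  aluminum alloy: M = 7.41 MN·m per $
  brass: M = 1.90 MN·m per $
  nickel superalloy: M = 0.771 MN·m per $
  polycarbonate: M = 0.421 MN·m per $
  beryllium: M = 0.339 MN·m per $
Aluminum alloy has the largest M.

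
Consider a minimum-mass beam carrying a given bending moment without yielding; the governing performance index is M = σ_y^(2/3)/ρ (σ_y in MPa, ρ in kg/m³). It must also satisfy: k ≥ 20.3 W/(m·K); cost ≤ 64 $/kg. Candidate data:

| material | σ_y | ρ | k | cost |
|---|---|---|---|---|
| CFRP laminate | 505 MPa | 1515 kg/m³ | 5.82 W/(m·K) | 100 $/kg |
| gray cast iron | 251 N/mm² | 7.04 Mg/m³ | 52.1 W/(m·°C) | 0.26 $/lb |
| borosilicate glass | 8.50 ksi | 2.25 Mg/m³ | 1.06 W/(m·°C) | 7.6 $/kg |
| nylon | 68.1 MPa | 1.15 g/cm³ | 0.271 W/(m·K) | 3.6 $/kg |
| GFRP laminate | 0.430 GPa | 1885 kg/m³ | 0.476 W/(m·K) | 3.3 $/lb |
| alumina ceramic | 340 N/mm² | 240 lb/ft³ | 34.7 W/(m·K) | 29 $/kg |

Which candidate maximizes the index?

Screen on constraints: k ≥ 20.3 W/(m·K); cost ≤ 64 $/kg. Survivors: gray cast iron, alumina ceramic.
Convert each candidate to consistent units, then evaluate M:
  gray cast iron: σ_y = 251.0 MPa, ρ = 7040 kg/m³
  alumina ceramic: σ_y = 340.0 MPa, ρ = 3844 kg/m³
  alumina ceramic: M = 12.7×10⁻³
  gray cast iron: M = 5.65×10⁻³
Alumina ceramic has the largest M.

alumina ceramic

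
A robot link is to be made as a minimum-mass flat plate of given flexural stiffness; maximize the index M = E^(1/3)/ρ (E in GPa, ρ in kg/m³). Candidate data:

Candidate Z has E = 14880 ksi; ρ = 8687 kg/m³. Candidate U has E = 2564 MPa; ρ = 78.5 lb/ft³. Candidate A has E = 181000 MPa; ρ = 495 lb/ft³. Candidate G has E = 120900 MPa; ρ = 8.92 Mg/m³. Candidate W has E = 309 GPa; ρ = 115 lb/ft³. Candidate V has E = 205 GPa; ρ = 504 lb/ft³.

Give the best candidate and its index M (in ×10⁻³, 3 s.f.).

In SI units:
  candidate Z: E = 102.6 GPa, ρ = 8687 kg/m³
  candidate U: E = 2.564 GPa, ρ = 1257 kg/m³
  candidate A: E = 181.0 GPa, ρ = 7929 kg/m³
  candidate G: E = 120.9 GPa, ρ = 8920 kg/m³
  candidate W: E = 309.0 GPa, ρ = 1842 kg/m³
  candidate V: E = 205.0 GPa, ρ = 8073 kg/m³
  candidate W: M = 3.67×10⁻³
  candidate U: M = 1.09×10⁻³
  candidate V: M = 0.730×10⁻³
  candidate A: M = 0.713×10⁻³
  candidate G: M = 0.554×10⁻³
  candidate Z: M = 0.539×10⁻³
The maximum is for candidate W.

candidate W, M = 3.67×10⁻³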